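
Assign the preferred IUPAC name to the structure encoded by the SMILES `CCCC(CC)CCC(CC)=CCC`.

4,7-diethyldec-3-ene

The longest chain bearing the multiple bond is 10 carbons long (decane).
The chain contains a C=C double bond, so the unsaturation ending is -ene.
Number the chain so that numbering from this end puts the double bond at C-3 rather than C-7.
This places the double bond between C-3 and C-4; ethyl groups at C-4 and C-7.
Assembling the pieces gives 4,7-diethyldec-3-ene.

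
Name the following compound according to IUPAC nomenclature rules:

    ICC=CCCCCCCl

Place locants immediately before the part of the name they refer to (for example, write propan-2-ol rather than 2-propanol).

The longest carbon chain that includes the multiple bond has 8 carbons, so the parent hydride is octane.
A C=C double bond in the chain gives the infix -ene-.
The numbering direction is chosen so that numbering from this end puts the double bond at C-2 rather than C-6.
This places the double bond between C-2 and C-3; a chloro group at C-8; an iodo group at C-1.
Prefixes are listed alphabetically: chloro, iodo.
The name is 8-chloro-1-iodooct-2-ene.

8-chloro-1-iodooct-2-ene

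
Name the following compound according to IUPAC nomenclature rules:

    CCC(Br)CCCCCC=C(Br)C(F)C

3,10-dibromo-2-fluorododec-3-ene

Counting along the main chain through the multiple bond gives 12 carbons: the parent is dodecane.
The chain contains a C=C double bond, so the unsaturation ending is -ene.
Choose the numbering such that numbering from this end puts the double bond at C-3 rather than C-9.
This places the double bond between C-3 and C-4; bromo groups at C-3 and C-10; a fluoro group at C-2.
Prefixes are listed alphabetically: bromo, fluoro.
Assembling the pieces gives 3,10-dibromo-2-fluorododec-3-ene.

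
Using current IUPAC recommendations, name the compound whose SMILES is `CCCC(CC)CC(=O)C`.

Counting along the main chain through the carbonyl gives 7 carbons: the parent is heptane.
The highest-priority functional group is a ketone (C=O on an internal carbon), so the name ends in -one.
The numbering direction is chosen so that numbering from this end puts the carbonyl group at C-2 rather than C-6.
That gives the carbonyl at C-2; an ethyl group at C-4.
The name is 4-ethylheptan-2-one.

4-ethylheptan-2-one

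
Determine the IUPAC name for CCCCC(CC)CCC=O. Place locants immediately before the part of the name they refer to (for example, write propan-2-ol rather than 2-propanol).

Counting along the main chain through the –CHO group gives 8 carbons: the parent is octane.
The principal characteristic group is an aldehyde (terminal –CHO), named with the suffix -al.
The numbering direction is chosen so that the aldehyde carbon is C-1 by definition.
This places an ethyl group at C-4.
Assembling the pieces gives 4-ethyloctanal.

4-ethyloctanal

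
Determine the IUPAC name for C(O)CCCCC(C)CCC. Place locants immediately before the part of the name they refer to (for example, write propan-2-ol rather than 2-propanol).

Counting along the main chain through the –OH group gives 9 carbons: the parent is nonane.
An alcohol (–OH) is the principal characteristic group, giving the suffix -ol.
The numbering direction is chosen so that numbering from this end puts the hydroxyl group at C-1 rather than C-9.
With this numbering: the hydroxyl at C-1; a methyl group at C-6.
Putting it together: 6-methylnonan-1-ol.

6-methylnonan-1-ol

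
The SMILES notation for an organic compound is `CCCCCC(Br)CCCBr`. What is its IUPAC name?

The parent chain contains 9 carbons (nonane).
Choose the numbering such that the substituent locant set {1,4} is lower than {6,9} at the first point of difference.
With this numbering: bromo groups at C-1 and C-4.
The name is 1,4-dibromononane.

1,4-dibromononane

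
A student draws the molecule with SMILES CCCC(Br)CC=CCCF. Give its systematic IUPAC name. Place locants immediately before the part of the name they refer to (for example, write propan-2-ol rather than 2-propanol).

6-bromo-1-fluoronon-3-ene

The longest carbon chain that includes the multiple bond has 9 carbons, so the parent hydride is nonane.
The chain contains a C=C double bond, so the unsaturation ending is -ene.
Number the chain so that numbering from this end puts the double bond at C-3 rather than C-6.
That gives the double bond between C-3 and C-4; a bromo group at C-6; a fluoro group at C-1.
The substituents are ordered alphabetically, ignoring any di-/tri- multipliers.
Assembling the pieces gives 6-bromo-1-fluoronon-3-ene.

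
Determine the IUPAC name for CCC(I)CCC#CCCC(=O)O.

Counting along the main chain through the –COOH group and the multiple bond gives 10 carbons: the parent is decane.
The principal characteristic group is a carboxylic acid (terminal –COOH), named with the suffix -oic acid.
The chain contains a C≡C triple bond, so the unsaturation ending is -yne.
Choose the numbering such that the carboxylic acid carbon is C-1 by definition.
This places the triple bond between C-4 and C-5; an iodo group at C-8.
Assembling the pieces gives 8-iododec-4-ynoic acid.

8-iododec-4-ynoic acid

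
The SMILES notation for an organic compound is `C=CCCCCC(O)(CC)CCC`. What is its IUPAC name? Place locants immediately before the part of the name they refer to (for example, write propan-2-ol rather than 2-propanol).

Counting along the main chain through the –OH group and the multiple bond gives 10 carbons: the parent is decane.
The principal characteristic group is an alcohol (–OH), named with the suffix -ol.
The chain contains a C=C double bond, so the unsaturation ending is -ene.
The numbering direction is chosen so that numbering from this end puts the hydroxyl group at C-4 rather than C-7.
This places the hydroxyl at C-4; the double bond between C-9 and C-10; an ethyl group at C-4.
Assembling the pieces gives 4-ethyldec-9-en-4-ol.

4-ethyldec-9-en-4-ol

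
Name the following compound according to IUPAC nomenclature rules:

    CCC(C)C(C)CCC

The longest continuous carbon chain has 7 atoms, so the parent hydride is heptane.
Number the chain so that the substituent locant set {3,4} is lower than {4,5} at the first point of difference.
This places methyl groups at C-3 and C-4.
The name is 3,4-dimethylheptane.

3,4-dimethylheptane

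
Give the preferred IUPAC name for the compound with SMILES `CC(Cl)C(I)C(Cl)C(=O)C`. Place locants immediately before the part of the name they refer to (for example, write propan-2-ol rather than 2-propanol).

3,5-dichloro-4-iodohexan-2-one

The longest carbon chain that includes the carbonyl has 6 carbons, so the parent hydride is hexane.
The highest-priority functional group is a ketone (C=O on an internal carbon), so the name ends in -one.
Number the chain so that numbering from this end puts the carbonyl group at C-2 rather than C-5.
This places the carbonyl at C-2; chloro groups at C-3 and C-5; an iodo group at C-4.
Substituent prefixes are cited in alphabetical order (multiplying prefixes like di-/tri- are ignored for ordering).
Assembling the pieces gives 3,5-dichloro-4-iodohexan-2-one.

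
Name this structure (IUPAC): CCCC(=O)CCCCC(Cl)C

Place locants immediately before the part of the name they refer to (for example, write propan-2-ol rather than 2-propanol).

The longest chain bearing the carbonyl is 10 carbons long (decane).
The highest-priority functional group is a ketone (C=O on an internal carbon), so the name ends in -one.
Number the chain so that numbering from this end puts the carbonyl group at C-4 rather than C-7.
That gives the carbonyl at C-4; a chloro group at C-9.
The name is 9-chlorodecan-4-one.

9-chlorodecan-4-one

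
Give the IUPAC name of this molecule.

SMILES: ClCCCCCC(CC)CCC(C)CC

The parent chain contains 11 carbons (undecane).
Choose the numbering such that the substituent locant set {1,6,9} is lower than {3,6,11} at the first point of difference.
That gives a chloro group at C-1; an ethyl group at C-6; a methyl group at C-9.
Prefixes are listed alphabetically: chloro, ethyl, methyl.
Assembling the pieces gives 1-chloro-6-ethyl-9-methylundecane.

1-chloro-6-ethyl-9-methylundecane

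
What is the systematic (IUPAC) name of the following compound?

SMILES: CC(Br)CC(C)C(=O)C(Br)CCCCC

2,6-dibromo-4-methylundecan-5-one

The longest chain bearing the carbonyl is 11 carbons long (undecane).
The highest-priority functional group is a ketone (C=O on an internal carbon), so the name ends in -one.
Number the chain so that numbering from this end puts the carbonyl group at C-5 rather than C-7.
With this numbering: the carbonyl at C-5; bromo groups at C-2 and C-6; a methyl group at C-4.
The substituents are ordered alphabetically, ignoring any di-/tri- multipliers.
Putting it together: 2,6-dibromo-4-methylundecan-5-one.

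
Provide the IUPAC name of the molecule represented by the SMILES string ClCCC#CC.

The longest carbon chain that includes the multiple bond has 5 carbons, so the parent hydride is pentane.
A C≡C triple bond in the chain gives the infix -yne-.
Number the chain so that numbering from this end puts the triple bond at C-2 rather than C-3.
That gives the triple bond between C-2 and C-3; a chloro group at C-5.
The name is 5-chloropent-2-yne.

5-chloropent-2-yne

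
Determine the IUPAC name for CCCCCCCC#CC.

The longest carbon chain that includes the multiple bond has 10 carbons, so the parent hydride is decane.
There is one C≡C triple bond, indicated by the ending -yne.
The numbering direction is chosen so that numbering from this end puts the triple bond at C-2 rather than C-8.
That gives the triple bond between C-2 and C-3.
Putting it together: dec-2-yne.

dec-2-yne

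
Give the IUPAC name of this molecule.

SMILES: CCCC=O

The longest chain bearing the –CHO group is 4 carbons long (butane).
The highest-priority functional group is an aldehyde (terminal –CHO), so the name ends in -al.
Choose the numbering such that the aldehyde carbon is C-1 by definition.
The name is butanal.

butanal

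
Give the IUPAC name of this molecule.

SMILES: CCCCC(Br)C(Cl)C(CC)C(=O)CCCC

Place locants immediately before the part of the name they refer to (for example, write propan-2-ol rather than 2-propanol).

8-bromo-7-chloro-6-ethyldodecan-5-one

The longest carbon chain that includes the carbonyl has 12 carbons, so the parent hydride is dodecane.
A ketone (C=O on an internal carbon) is the principal characteristic group, giving the suffix -one.
The numbering direction is chosen so that numbering from this end puts the carbonyl group at C-5 rather than C-8.
That gives the carbonyl at C-5; a bromo group at C-8; a chloro group at C-7; an ethyl group at C-6.
Substituent prefixes are cited in alphabetical order (multiplying prefixes like di-/tri- are ignored for ordering).
The name is 8-bromo-7-chloro-6-ethyldodecan-5-one.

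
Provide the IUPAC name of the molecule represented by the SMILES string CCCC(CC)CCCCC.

4-ethylnonane

The longest carbon chain is 9 atoms: the parent is nonane.
Choose the numbering such that the substituent locant set {4} is lower than {6} at the first point of difference.
This places an ethyl group at C-4.
Assembling the pieces gives 4-ethylnonane.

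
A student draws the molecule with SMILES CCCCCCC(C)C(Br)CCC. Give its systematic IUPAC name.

4-bromo-5-methylundecane

The parent chain contains 11 carbons (undecane).
Choose the numbering such that the substituent locant set {4,5} is lower than {7,8} at the first point of difference.
That gives a bromo group at C-4; a methyl group at C-5.
Prefixes are listed alphabetically: bromo, methyl.
Assembling the pieces gives 4-bromo-5-methylundecane.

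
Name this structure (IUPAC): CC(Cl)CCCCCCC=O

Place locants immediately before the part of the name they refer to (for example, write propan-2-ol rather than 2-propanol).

8-chlorononanal

The longest chain bearing the –CHO group is 9 carbons long (nonane).
The principal characteristic group is an aldehyde (terminal –CHO), named with the suffix -al.
Number the chain so that the aldehyde carbon is C-1 by definition.
That gives a chloro group at C-8.
Assembling the pieces gives 8-chlorononanal.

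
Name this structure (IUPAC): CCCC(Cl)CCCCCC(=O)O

Counting along the main chain through the –COOH group gives 10 carbons: the parent is decane.
A carboxylic acid (terminal –COOH) is the principal characteristic group, giving the suffix -oic acid.
Choose the numbering such that the carboxylic acid carbon is C-1 by definition.
This places a chloro group at C-7.
Putting it together: 7-chlorodecanoic acid.

7-chlorodecanoic acid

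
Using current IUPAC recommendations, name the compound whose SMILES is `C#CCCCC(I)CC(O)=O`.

3-iodooct-7-ynoic acid

The longest chain bearing the –COOH group and the multiple bond is 8 carbons long (octane).
The principal characteristic group is a carboxylic acid (terminal –COOH), named with the suffix -oic acid.
The chain contains a C≡C triple bond, so the unsaturation ending is -yne.
The numbering direction is chosen so that the carboxylic acid carbon is C-1 by definition.
That gives the triple bond between C-7 and C-8; an iodo group at C-3.
Assembling the pieces gives 3-iodooct-7-ynoic acid.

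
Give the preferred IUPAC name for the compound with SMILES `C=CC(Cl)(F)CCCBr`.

6-bromo-3-chloro-3-fluorohex-1-ene

Counting along the main chain through the multiple bond gives 6 carbons: the parent is hexane.
The chain contains a C=C double bond, so the unsaturation ending is -ene.
The numbering direction is chosen so that numbering from this end puts the double bond at C-1 rather than C-5.
That gives the double bond between C-1 and C-2; a bromo group at C-6; a chloro group at C-3; a fluoro group at C-3.
Substituent prefixes are cited in alphabetical order (multiplying prefixes like di-/tri- are ignored for ordering).
Assembling the pieces gives 6-bromo-3-chloro-3-fluorohex-1-ene.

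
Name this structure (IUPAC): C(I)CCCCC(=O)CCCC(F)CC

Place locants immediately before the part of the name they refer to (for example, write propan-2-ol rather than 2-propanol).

Counting along the main chain through the carbonyl gives 12 carbons: the parent is dodecane.
The highest-priority functional group is a ketone (C=O on an internal carbon), so the name ends in -one.
Choose the numbering such that numbering from this end puts the carbonyl group at C-6 rather than C-7.
With this numbering: the carbonyl at C-6; a fluoro group at C-10; an iodo group at C-1.
The substituents are ordered alphabetically, ignoring any di-/tri- multipliers.
Assembling the pieces gives 10-fluoro-1-iodododecan-6-one.

10-fluoro-1-iodododecan-6-one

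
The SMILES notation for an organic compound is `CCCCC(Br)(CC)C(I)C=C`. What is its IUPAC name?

The longest carbon chain that includes the multiple bond has 8 carbons, so the parent hydride is octane.
A C=C double bond in the chain gives the infix -ene-.
Choose the numbering such that numbering from this end puts the double bond at C-1 rather than C-7.
With this numbering: the double bond between C-1 and C-2; a bromo group at C-4; an ethyl group at C-4; an iodo group at C-3.
Substituent prefixes are cited in alphabetical order (multiplying prefixes like di-/tri- are ignored for ordering).
Putting it together: 4-bromo-4-ethyl-3-iodooct-1-ene.

4-bromo-4-ethyl-3-iodooct-1-ene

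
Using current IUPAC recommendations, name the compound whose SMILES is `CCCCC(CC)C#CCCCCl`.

1-chloro-6-ethyldec-4-yne

The longest carbon chain that includes the multiple bond has 10 carbons, so the parent hydride is decane.
The chain contains a C≡C triple bond, so the unsaturation ending is -yne.
Choose the numbering such that numbering from this end puts the triple bond at C-4 rather than C-6.
That gives the triple bond between C-4 and C-5; a chloro group at C-1; an ethyl group at C-6.
Substituent prefixes are cited in alphabetical order (multiplying prefixes like di-/tri- are ignored for ordering).
Putting it together: 1-chloro-6-ethyldec-4-yne.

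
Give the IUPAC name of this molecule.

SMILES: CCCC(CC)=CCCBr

1-bromo-4-ethylhept-3-ene

The longest carbon chain that includes the multiple bond has 7 carbons, so the parent hydride is heptane.
There is one C=C double bond, indicated by the ending -ene.
The numbering direction is chosen so that numbering from this end puts the double bond at C-3 rather than C-4.
This places the double bond between C-3 and C-4; a bromo group at C-1; an ethyl group at C-4.
Prefixes are listed alphabetically: bromo, ethyl.
Assembling the pieces gives 1-bromo-4-ethylhept-3-ene.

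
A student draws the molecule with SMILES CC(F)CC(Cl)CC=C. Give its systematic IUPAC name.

The longest chain bearing the multiple bond is 7 carbons long (heptane).
There is one C=C double bond, indicated by the ending -ene.
Choose the numbering such that numbering from this end puts the double bond at C-1 rather than C-6.
This places the double bond between C-1 and C-2; a chloro group at C-4; a fluoro group at C-6.
Substituent prefixes are cited in alphabetical order (multiplying prefixes like di-/tri- are ignored for ordering).
Assembling the pieces gives 4-chloro-6-fluorohept-1-ene.

4-chloro-6-fluorohept-1-ene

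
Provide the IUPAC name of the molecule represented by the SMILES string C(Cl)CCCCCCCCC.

The longest carbon chain is 10 atoms: the parent is decane.
The numbering direction is chosen so that the substituent locant set {1} is lower than {10} at the first point of difference.
That gives a chloro group at C-1.
Putting it together: 1-chlorodecane.

1-chlorodecane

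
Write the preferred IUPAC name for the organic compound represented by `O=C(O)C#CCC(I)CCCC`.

5-iodonon-2-ynoic acid

Counting along the main chain through the –COOH group and the multiple bond gives 9 carbons: the parent is nonane.
The highest-priority functional group is a carboxylic acid (terminal –COOH), so the name ends in -oic acid.
There is one C≡C triple bond, indicated by the ending -yne.
Choose the numbering such that the carboxylic acid carbon is C-1 by definition.
This places the triple bond between C-2 and C-3; an iodo group at C-5.
Putting it together: 5-iodonon-2-ynoic acid.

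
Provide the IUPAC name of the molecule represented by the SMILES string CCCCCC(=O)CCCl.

The longest carbon chain that includes the carbonyl has 8 carbons, so the parent hydride is octane.
A ketone (C=O on an internal carbon) is the principal characteristic group, giving the suffix -one.
Number the chain so that numbering from this end puts the carbonyl group at C-3 rather than C-6.
This places the carbonyl at C-3; a chloro group at C-1.
Putting it together: 1-chlorooctan-3-one.

1-chlorooctan-3-one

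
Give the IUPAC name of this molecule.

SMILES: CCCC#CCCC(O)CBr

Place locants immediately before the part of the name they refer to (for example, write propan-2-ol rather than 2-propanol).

The longest chain bearing the –OH group and the multiple bond is 9 carbons long (nonane).
An alcohol (–OH) is the principal characteristic group, giving the suffix -ol.
A C≡C triple bond in the chain gives the infix -yne-.
Number the chain so that numbering from this end puts the hydroxyl group at C-2 rather than C-8.
That gives the hydroxyl at C-2; the triple bond between C-5 and C-6; a bromo group at C-1.
The name is 1-bromonon-5-yn-2-ol.

1-bromonon-5-yn-2-ol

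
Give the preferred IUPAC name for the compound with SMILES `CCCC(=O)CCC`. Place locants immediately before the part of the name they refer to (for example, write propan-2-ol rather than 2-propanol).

heptan-4-one

Counting along the main chain through the carbonyl gives 7 carbons: the parent is heptane.
The highest-priority functional group is a ketone (C=O on an internal carbon), so the name ends in -one.
Both numbering directions give the same locant set; either may be used.
With this numbering: the carbonyl at C-4.
Putting it together: heptan-4-one.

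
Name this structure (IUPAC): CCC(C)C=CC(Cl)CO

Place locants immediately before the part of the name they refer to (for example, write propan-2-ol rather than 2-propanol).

Counting along the main chain through the –OH group and the multiple bond gives 7 carbons: the parent is heptane.
The principal characteristic group is an alcohol (–OH), named with the suffix -ol.
There is one C=C double bond, indicated by the ending -ene.
The numbering direction is chosen so that numbering from this end puts the hydroxyl group at C-1 rather than C-7.
With this numbering: the hydroxyl at C-1; the double bond between C-3 and C-4; a chloro group at C-2; a methyl group at C-5.
Substituent prefixes are cited in alphabetical order (multiplying prefixes like di-/tri- are ignored for ordering).
The name is 2-chloro-5-methylhept-3-en-1-ol.

2-chloro-5-methylhept-3-en-1-ol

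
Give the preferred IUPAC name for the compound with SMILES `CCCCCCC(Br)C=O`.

2-bromooctanal

The longest chain bearing the –CHO group is 8 carbons long (octane).
The highest-priority functional group is an aldehyde (terminal –CHO), so the name ends in -al.
Number the chain so that the aldehyde carbon is C-1 by definition.
That gives a bromo group at C-2.
The name is 2-bromooctanal.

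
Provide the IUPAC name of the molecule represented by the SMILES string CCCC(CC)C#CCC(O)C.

6-ethylnon-4-yn-2-ol

Counting along the main chain through the –OH group and the multiple bond gives 9 carbons: the parent is nonane.
The highest-priority functional group is an alcohol (–OH), so the name ends in -ol.
A C≡C triple bond in the chain gives the infix -yne-.
Number the chain so that numbering from this end puts the hydroxyl group at C-2 rather than C-8.
With this numbering: the hydroxyl at C-2; the triple bond between C-4 and C-5; an ethyl group at C-6.
Assembling the pieces gives 6-ethylnon-4-yn-2-ol.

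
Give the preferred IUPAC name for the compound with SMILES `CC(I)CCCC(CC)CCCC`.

6-ethyl-2-iododecane

The parent chain contains 10 carbons (decane).
Choose the numbering such that the substituent locant set {2,6} is lower than {5,9} at the first point of difference.
That gives an ethyl group at C-6; an iodo group at C-2.
Prefixes are listed alphabetically: ethyl, iodo.
Putting it together: 6-ethyl-2-iododecane.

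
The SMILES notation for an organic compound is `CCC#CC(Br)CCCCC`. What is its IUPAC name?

The longest chain bearing the multiple bond is 10 carbons long (decane).
A C≡C triple bond in the chain gives the infix -yne-.
The numbering direction is chosen so that numbering from this end puts the triple bond at C-3 rather than C-7.
That gives the triple bond between C-3 and C-4; a bromo group at C-5.
The name is 5-bromodec-3-yne.

5-bromodec-3-yne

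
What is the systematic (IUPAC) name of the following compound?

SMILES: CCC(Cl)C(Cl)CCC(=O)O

4,5-dichloroheptanoic acid

The longest chain bearing the –COOH group is 7 carbons long (heptane).
The highest-priority functional group is a carboxylic acid (terminal –COOH), so the name ends in -oic acid.
Choose the numbering such that the carboxylic acid carbon is C-1 by definition.
That gives chloro groups at C-4 and C-5.
Assembling the pieces gives 4,5-dichloroheptanoic acid.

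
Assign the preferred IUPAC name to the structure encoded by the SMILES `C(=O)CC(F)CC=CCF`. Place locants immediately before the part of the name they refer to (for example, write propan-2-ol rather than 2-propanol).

3,7-difluorohept-5-enal

The longest carbon chain that includes the –CHO group and the multiple bond has 7 carbons, so the parent hydride is heptane.
The highest-priority functional group is an aldehyde (terminal –CHO), so the name ends in -al.
A C=C double bond in the chain gives the infix -ene-.
Choose the numbering such that the aldehyde carbon is C-1 by definition.
This places the double bond between C-5 and C-6; fluoro groups at C-3 and C-7.
The name is 3,7-difluorohept-5-enal.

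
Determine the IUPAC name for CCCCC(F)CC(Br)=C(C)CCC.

Counting along the main chain through the multiple bond gives 11 carbons: the parent is undecane.
A C=C double bond in the chain gives the infix -ene-.
Choose the numbering such that numbering from this end puts the double bond at C-4 rather than C-7.
With this numbering: the double bond between C-4 and C-5; a bromo group at C-5; a fluoro group at C-7; a methyl group at C-4.
Substituent prefixes are cited in alphabetical order (multiplying prefixes like di-/tri- are ignored for ordering).
Assembling the pieces gives 5-bromo-7-fluoro-4-methylundec-4-ene.

5-bromo-7-fluoro-4-methylundec-4-ene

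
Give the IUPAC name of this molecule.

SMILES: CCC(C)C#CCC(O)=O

5-methylhept-3-ynoic acid

Counting along the main chain through the –COOH group and the multiple bond gives 7 carbons: the parent is heptane.
A carboxylic acid (terminal –COOH) is the principal characteristic group, giving the suffix -oic acid.
A C≡C triple bond in the chain gives the infix -yne-.
The numbering direction is chosen so that the carboxylic acid carbon is C-1 by definition.
With this numbering: the triple bond between C-3 and C-4; a methyl group at C-5.
The name is 5-methylhept-3-ynoic acid.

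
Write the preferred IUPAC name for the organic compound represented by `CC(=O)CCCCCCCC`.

decan-2-one

The longest carbon chain that includes the carbonyl has 10 carbons, so the parent hydride is decane.
The principal characteristic group is a ketone (C=O on an internal carbon), named with the suffix -one.
Choose the numbering such that numbering from this end puts the carbonyl group at C-2 rather than C-9.
This places the carbonyl at C-2.
Putting it together: decan-2-one.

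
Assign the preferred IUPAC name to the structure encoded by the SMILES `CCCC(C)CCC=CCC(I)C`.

2-iodo-8-methylundec-4-ene

Counting along the main chain through the multiple bond gives 11 carbons: the parent is undecane.
The chain contains a C=C double bond, so the unsaturation ending is -ene.
The numbering direction is chosen so that numbering from this end puts the double bond at C-4 rather than C-7.
This places the double bond between C-4 and C-5; an iodo group at C-2; a methyl group at C-8.
Prefixes are listed alphabetically: iodo, methyl.
Assembling the pieces gives 2-iodo-8-methylundec-4-ene.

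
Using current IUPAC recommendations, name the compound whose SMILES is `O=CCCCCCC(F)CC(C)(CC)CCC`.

Counting along the main chain through the –CHO group gives 12 carbons: the parent is dodecane.
The principal characteristic group is an aldehyde (terminal –CHO), named with the suffix -al.
Number the chain so that the aldehyde carbon is C-1 by definition.
With this numbering: an ethyl group at C-9; a fluoro group at C-7; a methyl group at C-9.
Substituent prefixes are cited in alphabetical order (multiplying prefixes like di-/tri- are ignored for ordering).
The name is 9-ethyl-7-fluoro-9-methyldodecanal.

9-ethyl-7-fluoro-9-methyldodecanal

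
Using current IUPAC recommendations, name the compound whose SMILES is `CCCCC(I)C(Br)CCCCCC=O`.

7-bromo-8-iodododecanal

Counting along the main chain through the –CHO group gives 12 carbons: the parent is dodecane.
The highest-priority functional group is an aldehyde (terminal –CHO), so the name ends in -al.
The numbering direction is chosen so that the aldehyde carbon is C-1 by definition.
With this numbering: a bromo group at C-7; an iodo group at C-8.
Prefixes are listed alphabetically: bromo, iodo.
Putting it together: 7-bromo-8-iodododecanal.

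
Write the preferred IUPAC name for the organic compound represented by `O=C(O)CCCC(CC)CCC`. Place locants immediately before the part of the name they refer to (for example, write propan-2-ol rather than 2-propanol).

The longest carbon chain that includes the –COOH group has 8 carbons, so the parent hydride is octane.
The highest-priority functional group is a carboxylic acid (terminal –COOH), so the name ends in -oic acid.
The numbering direction is chosen so that the carboxylic acid carbon is C-1 by definition.
This places an ethyl group at C-5.
Putting it together: 5-ethyloctanoic acid.

5-ethyloctanoic acid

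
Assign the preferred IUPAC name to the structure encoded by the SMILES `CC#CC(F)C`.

4-fluoropent-2-yne

The longest carbon chain that includes the multiple bond has 5 carbons, so the parent hydride is pentane.
A C≡C triple bond in the chain gives the infix -yne-.
Choose the numbering such that numbering from this end puts the triple bond at C-2 rather than C-3.
That gives the triple bond between C-2 and C-3; a fluoro group at C-4.
The name is 4-fluoropent-2-yne.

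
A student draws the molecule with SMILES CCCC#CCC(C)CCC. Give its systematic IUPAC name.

The longest chain bearing the multiple bond is 10 carbons long (decane).
A C≡C triple bond in the chain gives the infix -yne-.
Number the chain so that numbering from this end puts the triple bond at C-4 rather than C-6.
With this numbering: the triple bond between C-4 and C-5; a methyl group at C-7.
The name is 7-methyldec-4-yne.

7-methyldec-4-yne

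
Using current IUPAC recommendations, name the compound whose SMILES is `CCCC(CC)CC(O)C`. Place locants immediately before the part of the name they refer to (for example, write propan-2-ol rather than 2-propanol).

Counting along the main chain through the –OH group gives 7 carbons: the parent is heptane.
The highest-priority functional group is an alcohol (–OH), so the name ends in -ol.
The numbering direction is chosen so that numbering from this end puts the hydroxyl group at C-2 rather than C-6.
This places the hydroxyl at C-2; an ethyl group at C-4.
Putting it together: 4-ethylheptan-2-ol.

4-ethylheptan-2-ol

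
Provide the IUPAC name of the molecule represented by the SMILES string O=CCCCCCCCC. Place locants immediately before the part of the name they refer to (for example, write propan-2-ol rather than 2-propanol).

nonanal

The longest chain bearing the –CHO group is 9 carbons long (nonane).
An aldehyde (terminal –CHO) is the principal characteristic group, giving the suffix -al.
Choose the numbering such that the aldehyde carbon is C-1 by definition.
The name is nonanal.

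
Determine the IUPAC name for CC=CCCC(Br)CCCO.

4-bromonon-7-en-1-ol

The longest carbon chain that includes the –OH group and the multiple bond has 9 carbons, so the parent hydride is nonane.
The highest-priority functional group is an alcohol (–OH), so the name ends in -ol.
A C=C double bond in the chain gives the infix -ene-.
Choose the numbering such that numbering from this end puts the hydroxyl group at C-1 rather than C-9.
That gives the hydroxyl at C-1; the double bond between C-7 and C-8; a bromo group at C-4.
Putting it together: 4-bromonon-7-en-1-ol.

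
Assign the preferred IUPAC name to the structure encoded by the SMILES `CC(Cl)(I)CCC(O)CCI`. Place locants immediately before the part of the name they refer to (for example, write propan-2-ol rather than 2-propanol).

Counting along the main chain through the –OH group gives 7 carbons: the parent is heptane.
The highest-priority functional group is an alcohol (–OH), so the name ends in -ol.
Number the chain so that numbering from this end puts the hydroxyl group at C-3 rather than C-5.
This places the hydroxyl at C-3; a chloro group at C-6; iodo groups at C-1 and C-6.
The substituents are ordered alphabetically, ignoring any di-/tri- multipliers.
Assembling the pieces gives 6-chloro-1,6-diiodoheptan-3-ol.

6-chloro-1,6-diiodoheptan-3-ol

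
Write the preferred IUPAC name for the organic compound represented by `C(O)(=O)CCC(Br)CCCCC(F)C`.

Counting along the main chain through the –COOH group gives 10 carbons: the parent is decane.
The principal characteristic group is a carboxylic acid (terminal –COOH), named with the suffix -oic acid.
Choose the numbering such that the carboxylic acid carbon is C-1 by definition.
With this numbering: a bromo group at C-4; a fluoro group at C-9.
The substituents are ordered alphabetically, ignoring any di-/tri- multipliers.
Assembling the pieces gives 4-bromo-9-fluorodecanoic acid.

4-bromo-9-fluorodecanoic acid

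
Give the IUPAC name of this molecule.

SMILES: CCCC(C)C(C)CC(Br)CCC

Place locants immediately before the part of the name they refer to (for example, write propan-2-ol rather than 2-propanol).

7-bromo-4,5-dimethyldecane

The longest carbon chain is 10 atoms: the parent is decane.
Choose the numbering such that the substituent locant set {4,5,7} is lower than {4,6,7} at the first point of difference.
This places a bromo group at C-7; methyl groups at C-4 and C-5.
Prefixes are listed alphabetically: bromo, methyl.
Putting it together: 7-bromo-4,5-dimethyldecane.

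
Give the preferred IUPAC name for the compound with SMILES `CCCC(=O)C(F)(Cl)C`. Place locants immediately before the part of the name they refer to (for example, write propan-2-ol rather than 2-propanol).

2-chloro-2-fluorohexan-3-one

The longest chain bearing the carbonyl is 6 carbons long (hexane).
A ketone (C=O on an internal carbon) is the principal characteristic group, giving the suffix -one.
Choose the numbering such that numbering from this end puts the carbonyl group at C-3 rather than C-4.
This places the carbonyl at C-3; a chloro group at C-2; a fluoro group at C-2.
The substituents are ordered alphabetically, ignoring any di-/tri- multipliers.
Putting it together: 2-chloro-2-fluorohexan-3-one.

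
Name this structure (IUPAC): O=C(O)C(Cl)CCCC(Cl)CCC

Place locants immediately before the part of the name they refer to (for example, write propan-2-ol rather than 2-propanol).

The longest chain bearing the –COOH group is 9 carbons long (nonane).
The principal characteristic group is a carboxylic acid (terminal –COOH), named with the suffix -oic acid.
Number the chain so that the carboxylic acid carbon is C-1 by definition.
This places chloro groups at C-2 and C-6.
Assembling the pieces gives 2,6-dichlorononanoic acid.

2,6-dichlorononanoic acid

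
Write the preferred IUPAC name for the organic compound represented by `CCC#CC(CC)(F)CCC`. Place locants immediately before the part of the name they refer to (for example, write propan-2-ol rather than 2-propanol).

The longest chain bearing the multiple bond is 8 carbons long (octane).
A C≡C triple bond in the chain gives the infix -yne-.
Choose the numbering such that numbering from this end puts the triple bond at C-3 rather than C-5.
With this numbering: the triple bond between C-3 and C-4; an ethyl group at C-5; a fluoro group at C-5.
Substituent prefixes are cited in alphabetical order (multiplying prefixes like di-/tri- are ignored for ordering).
Assembling the pieces gives 5-ethyl-5-fluorooct-3-yne.

5-ethyl-5-fluorooct-3-yne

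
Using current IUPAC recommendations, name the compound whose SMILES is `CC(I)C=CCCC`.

2-iodohept-3-ene

Counting along the main chain through the multiple bond gives 7 carbons: the parent is heptane.
There is one C=C double bond, indicated by the ending -ene.
Number the chain so that numbering from this end puts the double bond at C-3 rather than C-4.
With this numbering: the double bond between C-3 and C-4; an iodo group at C-2.
Assembling the pieces gives 2-iodohept-3-ene.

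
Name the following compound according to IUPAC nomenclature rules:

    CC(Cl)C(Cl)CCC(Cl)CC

2,3,6-trichlorooctane

The parent chain contains 8 carbons (octane).
The numbering direction is chosen so that the substituent locant set {2,3,6} is lower than {3,6,7} at the first point of difference.
With this numbering: chloro groups at C-2 and C-3 and C-6.
Assembling the pieces gives 2,3,6-trichlorooctane.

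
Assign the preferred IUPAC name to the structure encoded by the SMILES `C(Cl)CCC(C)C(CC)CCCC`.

1-chloro-5-ethyl-4-methylnonane

The longest carbon chain is 9 atoms: the parent is nonane.
The numbering direction is chosen so that the substituent locant set {1,4,5} is lower than {5,6,9} at the first point of difference.
With this numbering: a chloro group at C-1; an ethyl group at C-5; a methyl group at C-4.
Substituent prefixes are cited in alphabetical order (multiplying prefixes like di-/tri- are ignored for ordering).
Putting it together: 1-chloro-5-ethyl-4-methylnonane.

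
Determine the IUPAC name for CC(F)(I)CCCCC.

2-fluoro-2-iodoheptane

The longest carbon chain is 7 atoms: the parent is heptane.
Number the chain so that the substituent locant set {2,2} is lower than {6,6} at the first point of difference.
With this numbering: a fluoro group at C-2; an iodo group at C-2.
Prefixes are listed alphabetically: fluoro, iodo.
The name is 2-fluoro-2-iodoheptane.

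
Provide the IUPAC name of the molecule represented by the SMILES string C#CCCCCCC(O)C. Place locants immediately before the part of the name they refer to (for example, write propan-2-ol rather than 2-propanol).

non-8-yn-2-ol

Counting along the main chain through the –OH group and the multiple bond gives 9 carbons: the parent is nonane.
The highest-priority functional group is an alcohol (–OH), so the name ends in -ol.
A C≡C triple bond in the chain gives the infix -yne-.
Number the chain so that numbering from this end puts the hydroxyl group at C-2 rather than C-8.
With this numbering: the hydroxyl at C-2; the triple bond between C-8 and C-9.
Assembling the pieces gives non-8-yn-2-ol.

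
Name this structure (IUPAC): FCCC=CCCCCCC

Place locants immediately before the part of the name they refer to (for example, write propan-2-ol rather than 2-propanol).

The longest chain bearing the multiple bond is 10 carbons long (decane).
The chain contains a C=C double bond, so the unsaturation ending is -ene.
Number the chain so that numbering from this end puts the double bond at C-3 rather than C-7.
This places the double bond between C-3 and C-4; a fluoro group at C-1.
Putting it together: 1-fluorodec-3-ene.

1-fluorodec-3-ene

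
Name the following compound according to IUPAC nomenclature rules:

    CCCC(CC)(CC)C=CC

Counting along the main chain through the multiple bond gives 7 carbons: the parent is heptane.
The chain contains a C=C double bond, so the unsaturation ending is -ene.
Number the chain so that numbering from this end puts the double bond at C-2 rather than C-5.
This places the double bond between C-2 and C-3; two ethyl groups at C-4.
Assembling the pieces gives 4,4-diethylhept-2-ene.

4,4-diethylhept-2-ene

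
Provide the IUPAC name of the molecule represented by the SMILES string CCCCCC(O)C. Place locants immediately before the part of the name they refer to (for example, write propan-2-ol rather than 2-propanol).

The longest carbon chain that includes the –OH group has 7 carbons, so the parent hydride is heptane.
The principal characteristic group is an alcohol (–OH), named with the suffix -ol.
The numbering direction is chosen so that numbering from this end puts the hydroxyl group at C-2 rather than C-6.
That gives the hydroxyl at C-2.
The name is heptan-2-ol.

heptan-2-ol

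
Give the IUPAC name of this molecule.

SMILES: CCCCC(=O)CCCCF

1-fluorononan-5-one

The longest carbon chain that includes the carbonyl has 9 carbons, so the parent hydride is nonane.
A ketone (C=O on an internal carbon) is the principal characteristic group, giving the suffix -one.
Choose the numbering such that the substituent locant set {1} is lower than {9} at the first point of difference.
With this numbering: the carbonyl at C-5; a fluoro group at C-1.
The name is 1-fluorononan-5-one.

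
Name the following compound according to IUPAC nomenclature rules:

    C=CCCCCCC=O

The longest chain bearing the –CHO group and the multiple bond is 8 carbons long (octane).
An aldehyde (terminal –CHO) is the principal characteristic group, giving the suffix -al.
There is one C=C double bond, indicated by the ending -ene.
Number the chain so that the aldehyde carbon is C-1 by definition.
With this numbering: the double bond between C-7 and C-8.
The name is oct-7-enal.

oct-7-enal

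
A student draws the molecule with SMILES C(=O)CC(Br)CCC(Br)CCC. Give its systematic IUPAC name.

3,6-dibromononanal

Counting along the main chain through the –CHO group gives 9 carbons: the parent is nonane.
The principal characteristic group is an aldehyde (terminal –CHO), named with the suffix -al.
Choose the numbering such that the aldehyde carbon is C-1 by definition.
That gives bromo groups at C-3 and C-6.
The name is 3,6-dibromononanal.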